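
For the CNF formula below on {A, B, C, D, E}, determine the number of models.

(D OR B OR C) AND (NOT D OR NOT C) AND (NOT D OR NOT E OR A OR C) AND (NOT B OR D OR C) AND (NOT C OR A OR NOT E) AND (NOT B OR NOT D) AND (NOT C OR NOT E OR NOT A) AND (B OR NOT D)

There are 2^5 = 32 truth assignments over (A, B, C, D, E).
Split on A. With A = true, the clauses containing A are satisfied and NOT A drops from the rest; 2 of the 2^4 = 16 assignments to the other variables satisfy what remains.
With A = false, by the same count on the reduced clause set, 2 assignments work.
(One model: A=F, B=F, C=T, D=F, E=F.)
Total: 2 + 2 = 4.

4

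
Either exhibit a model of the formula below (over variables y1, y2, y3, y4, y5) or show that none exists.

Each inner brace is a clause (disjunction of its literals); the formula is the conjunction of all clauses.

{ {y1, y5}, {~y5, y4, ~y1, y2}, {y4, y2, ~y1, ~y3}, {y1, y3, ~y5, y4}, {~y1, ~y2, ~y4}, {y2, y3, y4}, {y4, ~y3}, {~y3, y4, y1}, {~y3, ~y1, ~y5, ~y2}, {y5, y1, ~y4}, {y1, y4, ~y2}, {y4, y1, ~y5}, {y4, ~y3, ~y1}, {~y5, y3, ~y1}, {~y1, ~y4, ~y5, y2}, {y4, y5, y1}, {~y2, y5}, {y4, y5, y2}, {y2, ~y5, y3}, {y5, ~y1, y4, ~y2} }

Suppose y1 = 0.
(y5) alone gives y5 = 1.
(y4) alone gives y4 = 1.
Suppose y2 = 0.
(y3) alone gives y3 = 1.
All clauses are satisfied.

y1 ↦ 0; y2 ↦ 0; y3 ↦ 1; y4 ↦ 1; y5 ↦ 1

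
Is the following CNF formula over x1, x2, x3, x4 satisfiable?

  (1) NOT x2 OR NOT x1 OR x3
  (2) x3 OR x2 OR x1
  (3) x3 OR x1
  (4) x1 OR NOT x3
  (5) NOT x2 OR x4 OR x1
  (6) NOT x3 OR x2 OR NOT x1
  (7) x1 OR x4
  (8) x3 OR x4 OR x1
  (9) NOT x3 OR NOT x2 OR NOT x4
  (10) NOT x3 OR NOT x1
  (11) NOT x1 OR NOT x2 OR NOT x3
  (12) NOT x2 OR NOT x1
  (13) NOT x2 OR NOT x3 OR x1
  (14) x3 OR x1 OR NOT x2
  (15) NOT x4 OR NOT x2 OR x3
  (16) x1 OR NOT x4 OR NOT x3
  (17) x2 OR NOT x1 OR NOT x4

Suppose x3 = false.
Unit clause (x1) forces x1 = true.
Unit clause (NOT x2) forces x2 = false.
Unit clause (NOT x4) forces x4 = false.
Every clause now holds.
A satisfying assignment: x1 ↦ true; x2 ↦ false; x3 ↦ false; x4 ↦ false.

Yes, satisfiable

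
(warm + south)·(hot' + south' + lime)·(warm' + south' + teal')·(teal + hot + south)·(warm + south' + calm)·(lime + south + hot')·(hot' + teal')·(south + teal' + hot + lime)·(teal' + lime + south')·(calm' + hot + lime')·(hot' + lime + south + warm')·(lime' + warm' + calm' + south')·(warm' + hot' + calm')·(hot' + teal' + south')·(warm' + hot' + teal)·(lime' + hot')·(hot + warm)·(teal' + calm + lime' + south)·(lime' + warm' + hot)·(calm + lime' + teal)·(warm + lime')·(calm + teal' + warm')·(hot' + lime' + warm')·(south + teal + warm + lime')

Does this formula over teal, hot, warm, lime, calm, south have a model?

Yes, satisfiable

Case warm = 1:
Case south = 1:
From the singleton clause (teal'), teal = 0.
From the singleton clause (hot'), hot = 0.
From the singleton clause (lime'), lime = 0.
No clause remains; calm is free.
A satisfying assignment: teal=0,  hot=0,  warm=1,  lime=0,  calm=0,  south=1.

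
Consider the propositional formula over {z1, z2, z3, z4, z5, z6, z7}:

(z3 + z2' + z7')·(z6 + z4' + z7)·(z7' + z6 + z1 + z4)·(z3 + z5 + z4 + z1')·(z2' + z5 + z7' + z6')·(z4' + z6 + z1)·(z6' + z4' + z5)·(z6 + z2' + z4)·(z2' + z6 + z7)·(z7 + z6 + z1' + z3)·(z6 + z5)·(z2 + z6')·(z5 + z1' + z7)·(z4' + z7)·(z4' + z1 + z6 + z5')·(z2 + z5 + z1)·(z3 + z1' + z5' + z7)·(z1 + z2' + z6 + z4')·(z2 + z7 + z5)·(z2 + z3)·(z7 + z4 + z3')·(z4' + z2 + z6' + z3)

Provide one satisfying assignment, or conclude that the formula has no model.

Suppose z6 = 1.
From the singleton clause (z2), z2 = 1.
Suppose z3 = 1.
Suppose z5 = 1.
Suppose z4 = 1.
From the singleton clause (z7), z7 = 1.
Every clause is now satisfied; z1 is unconstrained.

z1: 1; z2: 1; z3: 1; z4: 1; z5: 1; z6: 1; z7: 1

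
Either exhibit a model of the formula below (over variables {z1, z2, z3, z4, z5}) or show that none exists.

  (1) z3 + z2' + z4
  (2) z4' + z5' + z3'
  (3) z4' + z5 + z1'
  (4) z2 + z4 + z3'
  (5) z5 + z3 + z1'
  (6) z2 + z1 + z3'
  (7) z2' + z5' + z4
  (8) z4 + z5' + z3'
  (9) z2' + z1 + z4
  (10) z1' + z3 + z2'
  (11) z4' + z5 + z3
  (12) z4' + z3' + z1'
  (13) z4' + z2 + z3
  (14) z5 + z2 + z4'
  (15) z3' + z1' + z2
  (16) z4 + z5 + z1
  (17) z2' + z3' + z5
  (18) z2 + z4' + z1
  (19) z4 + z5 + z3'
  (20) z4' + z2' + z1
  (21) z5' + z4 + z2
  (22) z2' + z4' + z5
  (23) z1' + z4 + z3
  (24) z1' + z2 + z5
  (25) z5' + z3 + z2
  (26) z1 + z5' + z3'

Branch on z3: set z3 = 1.
Branch on z4: set z4 = 0.
(z2) alone gives z2 = 1.
(z5') alone gives z5 = 0.
That conflicts with the unit clause (z5).
Backtrack on z4: now try z4 = 1.
(z5') alone gives z5 = 0.
(z1') alone gives z1 = 0.
(z2) alone gives z2 = 1.
That conflicts with the unit clause (z2').
Neither z4 = 1 nor z4 = 0 works.
Backtrack on z3: now try z3 = 0.
Branch on z2: set z2 = 0.
(z4') alone gives z4 = 0.
(z5') alone gives z5 = 0.
(z1') alone gives z1 = 0.
That conflicts with the unit clause (z1).
Backtrack on z2: now try z2 = 1.
(z4) alone gives z4 = 1.
(z1') alone gives z1 = 0.
That conflicts with the unit clause (z1).
Neither z2 = 1 nor z2 = 0 works.
Neither z3 = 1 nor z3 = 0 works.

UNSATISFIABLE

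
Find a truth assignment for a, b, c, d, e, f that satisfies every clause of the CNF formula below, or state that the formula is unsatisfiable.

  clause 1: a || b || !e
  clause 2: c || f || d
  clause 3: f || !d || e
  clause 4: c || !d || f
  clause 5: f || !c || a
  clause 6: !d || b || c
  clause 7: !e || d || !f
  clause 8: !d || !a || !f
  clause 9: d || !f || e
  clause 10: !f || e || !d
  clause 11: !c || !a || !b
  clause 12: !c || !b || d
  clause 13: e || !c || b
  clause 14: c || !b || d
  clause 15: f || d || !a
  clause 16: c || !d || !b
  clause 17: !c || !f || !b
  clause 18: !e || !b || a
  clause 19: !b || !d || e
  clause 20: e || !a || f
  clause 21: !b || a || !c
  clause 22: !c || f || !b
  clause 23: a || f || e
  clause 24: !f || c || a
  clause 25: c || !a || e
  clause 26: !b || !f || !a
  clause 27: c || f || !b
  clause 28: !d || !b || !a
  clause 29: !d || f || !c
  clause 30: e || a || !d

UNSATISFIABLE

Branch on a: set a = true.
Branch on d: set d = false.
Unit clause (f) forces f = true.
Unit clause (!e) forces e = false.
That conflicts with the unit clause (e).
Undo d and try d = true.
Unit clause (!f) forces f = false.
Unit clause (e) forces e = true.
Unit clause (c) forces c = true.
That conflicts with the unit clause (!c).
Both values of d lead to a conflict.
Undo a and try a = false.
Branch on b: set b = true.
Unit clause (!e) forces e = false.
Unit clause (!d) forces d = false.
Unit clause (!f) forces f = false.
That conflicts with the unit clause (f).
Undo b and try b = false.
Unit clause (!e) forces e = false.
Unit clause (!c) forces c = false.
Unit clause (!d) forces d = false.
Unit clause (f) forces f = true.
That conflicts with the unit clause (!f).
Both values of b lead to a conflict.
Both values of a lead to a conflict.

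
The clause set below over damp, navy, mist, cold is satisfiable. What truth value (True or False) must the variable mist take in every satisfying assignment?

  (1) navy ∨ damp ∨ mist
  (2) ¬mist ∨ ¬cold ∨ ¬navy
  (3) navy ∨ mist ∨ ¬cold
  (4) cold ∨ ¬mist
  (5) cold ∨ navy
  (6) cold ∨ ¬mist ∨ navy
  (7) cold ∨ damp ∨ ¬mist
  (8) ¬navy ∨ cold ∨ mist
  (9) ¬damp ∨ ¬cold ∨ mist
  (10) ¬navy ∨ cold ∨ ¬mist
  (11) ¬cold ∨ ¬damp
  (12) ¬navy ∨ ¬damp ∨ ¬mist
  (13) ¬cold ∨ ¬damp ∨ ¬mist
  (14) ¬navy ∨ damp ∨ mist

Suppose mist = False.
Try navy = True.
(cold) alone gives cold = True.
(¬damp) alone gives damp = False.
That conflicts with the unit clause (damp).
Undo navy and try navy = False.
(damp) alone gives damp = True.
(¬cold) alone gives cold = False.
That conflicts with the unit clause (cold).
Both values of navy lead to a conflict.
So every satisfying assignment has mist = True.

True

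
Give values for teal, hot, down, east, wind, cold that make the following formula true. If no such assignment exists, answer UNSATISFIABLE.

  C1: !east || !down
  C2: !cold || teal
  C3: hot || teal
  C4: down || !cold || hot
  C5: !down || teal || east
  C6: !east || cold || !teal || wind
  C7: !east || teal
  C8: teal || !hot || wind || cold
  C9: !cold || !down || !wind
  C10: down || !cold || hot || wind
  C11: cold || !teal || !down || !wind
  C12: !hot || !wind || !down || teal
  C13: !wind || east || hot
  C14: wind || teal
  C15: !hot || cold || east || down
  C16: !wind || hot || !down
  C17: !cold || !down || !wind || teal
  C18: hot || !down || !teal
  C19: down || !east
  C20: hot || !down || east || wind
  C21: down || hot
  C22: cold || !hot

teal ↦ true,  hot ↦ true,  down ↦ false,  east ↦ false,  wind ↦ false,  cold ↦ true

Suppose east = false.
Suppose cold = true.
From the singleton clause (teal), teal = true.
Suppose down = false.
From the singleton clause (hot), hot = true.
No clause remains; wind is free.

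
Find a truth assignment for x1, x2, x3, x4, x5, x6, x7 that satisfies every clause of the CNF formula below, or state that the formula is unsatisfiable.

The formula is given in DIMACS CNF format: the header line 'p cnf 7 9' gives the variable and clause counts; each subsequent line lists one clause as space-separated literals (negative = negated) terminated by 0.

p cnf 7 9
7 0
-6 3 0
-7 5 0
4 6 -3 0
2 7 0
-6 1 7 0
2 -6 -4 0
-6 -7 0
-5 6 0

UNSATISFIABLE

From the singleton clause (x7), x7 = True.
From the singleton clause (x5), x5 = True.
From the singleton clause (¬x6), x6 = False.
Now (x6) is unsatisfied and unit — conflict.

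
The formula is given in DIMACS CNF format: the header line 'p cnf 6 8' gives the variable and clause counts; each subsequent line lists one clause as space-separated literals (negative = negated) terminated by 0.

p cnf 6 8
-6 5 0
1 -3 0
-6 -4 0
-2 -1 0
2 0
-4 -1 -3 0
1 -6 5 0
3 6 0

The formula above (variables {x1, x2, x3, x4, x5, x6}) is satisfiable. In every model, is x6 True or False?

Suppose x6 = False.
(x2) alone gives x2 = True.
(¬x1) alone gives x1 = False.
(¬x3) alone gives x3 = False.
But (x3) is also a unit clause — contradiction.
So every satisfying assignment has x6 = True.

True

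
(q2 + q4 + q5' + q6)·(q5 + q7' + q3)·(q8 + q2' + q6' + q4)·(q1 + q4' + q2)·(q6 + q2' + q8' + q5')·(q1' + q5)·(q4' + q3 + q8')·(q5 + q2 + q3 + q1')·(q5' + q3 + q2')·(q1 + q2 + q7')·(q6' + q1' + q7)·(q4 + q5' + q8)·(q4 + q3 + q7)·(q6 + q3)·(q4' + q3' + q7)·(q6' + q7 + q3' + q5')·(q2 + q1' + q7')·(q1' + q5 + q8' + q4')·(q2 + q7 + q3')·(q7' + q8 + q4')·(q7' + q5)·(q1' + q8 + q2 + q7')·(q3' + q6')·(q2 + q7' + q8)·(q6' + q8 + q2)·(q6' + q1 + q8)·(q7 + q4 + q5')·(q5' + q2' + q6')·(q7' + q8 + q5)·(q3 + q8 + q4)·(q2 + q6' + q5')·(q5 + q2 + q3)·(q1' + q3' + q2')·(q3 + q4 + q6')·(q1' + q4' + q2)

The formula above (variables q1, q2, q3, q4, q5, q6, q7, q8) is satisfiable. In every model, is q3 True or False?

True

Suppose q3 = 0.
(q6) alone gives q6 = 1.
(q4) alone gives q4 = 1.
(q8') alone gives q8 = 0.
(q7') alone gives q7 = 0.
(q1') alone gives q1 = 0.
Now (q1) is unsatisfied and unit — conflict.
So every satisfying assignment has q3 = True.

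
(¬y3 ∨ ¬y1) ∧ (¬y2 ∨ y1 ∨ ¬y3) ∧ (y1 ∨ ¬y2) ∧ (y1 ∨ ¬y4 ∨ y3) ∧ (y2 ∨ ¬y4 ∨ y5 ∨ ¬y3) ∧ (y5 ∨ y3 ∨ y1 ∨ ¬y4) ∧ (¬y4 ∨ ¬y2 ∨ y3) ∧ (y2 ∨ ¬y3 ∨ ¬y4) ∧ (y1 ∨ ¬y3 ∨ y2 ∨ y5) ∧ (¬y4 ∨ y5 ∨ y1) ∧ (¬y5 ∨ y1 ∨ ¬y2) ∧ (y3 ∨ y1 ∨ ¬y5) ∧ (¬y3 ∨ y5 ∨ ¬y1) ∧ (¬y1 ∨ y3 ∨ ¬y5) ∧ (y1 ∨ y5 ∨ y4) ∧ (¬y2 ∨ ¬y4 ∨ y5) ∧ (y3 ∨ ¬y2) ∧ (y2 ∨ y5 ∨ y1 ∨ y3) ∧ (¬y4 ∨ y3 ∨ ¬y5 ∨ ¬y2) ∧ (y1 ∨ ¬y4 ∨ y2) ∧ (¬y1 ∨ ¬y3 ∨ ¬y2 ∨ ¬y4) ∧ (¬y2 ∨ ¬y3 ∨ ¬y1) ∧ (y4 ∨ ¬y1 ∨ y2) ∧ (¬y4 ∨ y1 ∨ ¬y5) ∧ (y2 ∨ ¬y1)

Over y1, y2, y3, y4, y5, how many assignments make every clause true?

1

There are 2^5 = 32 truth assignments over (y1, y2, y3, y4, y5).
Split on y5. With y5 = True, the clauses containing y5 are satisfied and ¬y5 drops from the rest; 1 of the 2^4 = 16 assignments to the other variables satisfy what remains.
With y5 = False, by the same count on the reduced clause set, 0 assignments work.
Total: 1 + 0 = 1.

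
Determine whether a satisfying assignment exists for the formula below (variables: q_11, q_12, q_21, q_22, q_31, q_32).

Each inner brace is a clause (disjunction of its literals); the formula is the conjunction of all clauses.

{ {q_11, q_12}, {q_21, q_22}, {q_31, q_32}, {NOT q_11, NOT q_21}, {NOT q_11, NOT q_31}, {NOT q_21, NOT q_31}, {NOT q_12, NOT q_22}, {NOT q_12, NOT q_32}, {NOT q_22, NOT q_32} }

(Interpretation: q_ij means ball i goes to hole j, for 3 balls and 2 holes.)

No, unsatisfiable

Branch on q_11: set q_11 = true.
Unit clause (NOT q_21) forces q_21 = false.
Unit clause (q_22) forces q_22 = true.
Unit clause (NOT q_31) forces q_31 = false.
Unit clause (q_32) forces q_32 = true.
That conflicts with the unit clause (NOT q_32).
Backtrack on q_11: now try q_11 = false.
Unit clause (q_12) forces q_12 = true.
Unit clause (NOT q_22) forces q_22 = false.
Unit clause (q_21) forces q_21 = true.
Unit clause (NOT q_31) forces q_31 = false.
Unit clause (q_32) forces q_32 = true.
That conflicts with the unit clause (NOT q_32).
Both values of q_11 lead to a conflict.
No assignment satisfies every clause.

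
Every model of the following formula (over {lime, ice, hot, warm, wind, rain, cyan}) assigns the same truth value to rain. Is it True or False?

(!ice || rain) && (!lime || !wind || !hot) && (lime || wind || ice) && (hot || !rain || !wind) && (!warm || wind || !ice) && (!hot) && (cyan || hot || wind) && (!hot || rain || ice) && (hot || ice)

True

Suppose rain = false.
From the singleton clause (!ice), ice = false.
From the singleton clause (!hot), hot = false.
But (hot) is also a unit clause — contradiction.
So every satisfying assignment has rain = True.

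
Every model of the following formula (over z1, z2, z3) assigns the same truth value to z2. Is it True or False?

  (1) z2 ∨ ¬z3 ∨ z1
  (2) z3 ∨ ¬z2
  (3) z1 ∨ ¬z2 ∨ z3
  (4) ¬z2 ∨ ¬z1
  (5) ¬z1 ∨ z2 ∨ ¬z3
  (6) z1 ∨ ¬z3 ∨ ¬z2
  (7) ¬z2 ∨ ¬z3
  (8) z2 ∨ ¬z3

False

Suppose z2 = True.
(z3) alone gives z3 = True.
That conflicts with the unit clause (¬z3).
So every satisfying assignment has z2 = False.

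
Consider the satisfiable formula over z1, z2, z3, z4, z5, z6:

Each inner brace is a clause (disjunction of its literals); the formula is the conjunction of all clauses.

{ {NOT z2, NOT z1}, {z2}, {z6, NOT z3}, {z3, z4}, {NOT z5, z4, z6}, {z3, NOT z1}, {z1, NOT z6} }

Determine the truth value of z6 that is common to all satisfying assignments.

False

Suppose z6 = true.
From the singleton clause (z2), z2 = true.
From the singleton clause (NOT z1), z1 = false.
Now (z1) is unsatisfied and unit — conflict.
So every satisfying assignment has z6 = False.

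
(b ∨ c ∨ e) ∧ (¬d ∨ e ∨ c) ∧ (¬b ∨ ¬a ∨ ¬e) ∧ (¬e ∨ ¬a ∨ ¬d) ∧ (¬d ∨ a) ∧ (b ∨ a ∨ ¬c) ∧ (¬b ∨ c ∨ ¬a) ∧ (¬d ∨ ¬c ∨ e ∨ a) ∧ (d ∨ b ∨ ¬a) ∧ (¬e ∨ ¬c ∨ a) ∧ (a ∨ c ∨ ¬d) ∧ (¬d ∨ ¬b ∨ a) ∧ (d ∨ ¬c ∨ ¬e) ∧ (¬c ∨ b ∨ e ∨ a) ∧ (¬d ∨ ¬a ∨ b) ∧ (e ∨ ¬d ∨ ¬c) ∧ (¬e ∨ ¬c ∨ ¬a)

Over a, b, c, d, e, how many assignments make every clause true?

5

There are 2^5 = 32 truth assignments over (a, b, c, d, e).
Split on b. With b = True, the clauses containing b are satisfied and ¬b drops from the rest; 4 of the 2^4 = 16 assignments to the other variables satisfy what remains.
With b = False, by the same count on the reduced clause set, 1 assignment works.
(One model: a=F, b=F, c=F, d=F, e=T.)
Total: 4 + 1 = 5.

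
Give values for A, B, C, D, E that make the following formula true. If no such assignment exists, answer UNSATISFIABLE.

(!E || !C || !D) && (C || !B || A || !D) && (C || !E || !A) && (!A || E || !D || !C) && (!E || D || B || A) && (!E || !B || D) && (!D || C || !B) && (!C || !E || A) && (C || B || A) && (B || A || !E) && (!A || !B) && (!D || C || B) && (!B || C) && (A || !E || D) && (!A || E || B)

A: false, B: true, C: true, D: true, E: false

Branch on A: set A = false.
Branch on C: set C = true.
Unit clause (!E) forces E = false.
All clauses hold; B, D can take either value.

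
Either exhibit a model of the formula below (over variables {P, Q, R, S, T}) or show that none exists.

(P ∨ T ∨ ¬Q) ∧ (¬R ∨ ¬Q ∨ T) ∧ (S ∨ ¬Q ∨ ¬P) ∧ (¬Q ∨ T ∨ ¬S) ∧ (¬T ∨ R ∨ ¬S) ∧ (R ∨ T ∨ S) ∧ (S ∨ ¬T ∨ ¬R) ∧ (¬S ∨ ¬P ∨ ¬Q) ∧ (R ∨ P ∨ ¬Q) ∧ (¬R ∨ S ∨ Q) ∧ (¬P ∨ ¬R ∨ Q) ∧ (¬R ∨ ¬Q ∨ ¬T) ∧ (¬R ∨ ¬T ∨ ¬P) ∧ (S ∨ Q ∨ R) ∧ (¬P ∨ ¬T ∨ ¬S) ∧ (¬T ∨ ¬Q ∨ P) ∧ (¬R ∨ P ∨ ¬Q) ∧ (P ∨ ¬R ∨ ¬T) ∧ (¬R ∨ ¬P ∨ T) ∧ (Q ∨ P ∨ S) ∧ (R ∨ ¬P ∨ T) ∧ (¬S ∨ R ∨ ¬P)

Branch on P: set P = False.
Branch on T: set T = False.
(¬Q) alone gives Q = False.
(S) alone gives S = True.
Every clause is now satisfied; R is unconstrained.

P: False; Q: False; R: False; S: True; T: False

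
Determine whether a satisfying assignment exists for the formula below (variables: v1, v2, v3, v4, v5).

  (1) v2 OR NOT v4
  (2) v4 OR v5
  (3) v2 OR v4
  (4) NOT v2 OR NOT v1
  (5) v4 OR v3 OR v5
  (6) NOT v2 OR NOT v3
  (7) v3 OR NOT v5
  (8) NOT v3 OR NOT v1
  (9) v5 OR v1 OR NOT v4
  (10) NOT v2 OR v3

No, unsatisfiable

Case v2 = true:
The clause (NOT v1) is unit, so v1 = false.
The clause (NOT v3) is unit, so v3 = false.
But (v3) is also a unit clause — contradiction.
So v2 must be the other value — set v2 = false.
The clause (NOT v4) is unit, so v4 = false.
But (v4) is also a unit clause — contradiction.
Either choice for v2 ends in contradiction.
No assignment satisfies every clause.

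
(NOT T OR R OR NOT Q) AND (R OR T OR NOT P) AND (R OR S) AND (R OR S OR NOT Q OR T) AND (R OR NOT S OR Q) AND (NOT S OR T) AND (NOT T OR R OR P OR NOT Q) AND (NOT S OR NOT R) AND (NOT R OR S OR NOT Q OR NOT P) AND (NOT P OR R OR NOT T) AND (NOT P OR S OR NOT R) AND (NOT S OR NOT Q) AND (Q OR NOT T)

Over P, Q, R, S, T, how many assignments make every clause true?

3

There are 2^5 = 32 truth assignments over (P, Q, R, S, T).
Split on R. With R = true, the clauses containing R are satisfied and NOT R drops from the rest; 3 of the 2^4 = 16 assignments to the other variables satisfy what remains.
With R = false, by the same count on the reduced clause set, 0 assignments work.
(One model: P=F, Q=F, R=T, S=F, T=F.)
Total: 3 + 0 = 3.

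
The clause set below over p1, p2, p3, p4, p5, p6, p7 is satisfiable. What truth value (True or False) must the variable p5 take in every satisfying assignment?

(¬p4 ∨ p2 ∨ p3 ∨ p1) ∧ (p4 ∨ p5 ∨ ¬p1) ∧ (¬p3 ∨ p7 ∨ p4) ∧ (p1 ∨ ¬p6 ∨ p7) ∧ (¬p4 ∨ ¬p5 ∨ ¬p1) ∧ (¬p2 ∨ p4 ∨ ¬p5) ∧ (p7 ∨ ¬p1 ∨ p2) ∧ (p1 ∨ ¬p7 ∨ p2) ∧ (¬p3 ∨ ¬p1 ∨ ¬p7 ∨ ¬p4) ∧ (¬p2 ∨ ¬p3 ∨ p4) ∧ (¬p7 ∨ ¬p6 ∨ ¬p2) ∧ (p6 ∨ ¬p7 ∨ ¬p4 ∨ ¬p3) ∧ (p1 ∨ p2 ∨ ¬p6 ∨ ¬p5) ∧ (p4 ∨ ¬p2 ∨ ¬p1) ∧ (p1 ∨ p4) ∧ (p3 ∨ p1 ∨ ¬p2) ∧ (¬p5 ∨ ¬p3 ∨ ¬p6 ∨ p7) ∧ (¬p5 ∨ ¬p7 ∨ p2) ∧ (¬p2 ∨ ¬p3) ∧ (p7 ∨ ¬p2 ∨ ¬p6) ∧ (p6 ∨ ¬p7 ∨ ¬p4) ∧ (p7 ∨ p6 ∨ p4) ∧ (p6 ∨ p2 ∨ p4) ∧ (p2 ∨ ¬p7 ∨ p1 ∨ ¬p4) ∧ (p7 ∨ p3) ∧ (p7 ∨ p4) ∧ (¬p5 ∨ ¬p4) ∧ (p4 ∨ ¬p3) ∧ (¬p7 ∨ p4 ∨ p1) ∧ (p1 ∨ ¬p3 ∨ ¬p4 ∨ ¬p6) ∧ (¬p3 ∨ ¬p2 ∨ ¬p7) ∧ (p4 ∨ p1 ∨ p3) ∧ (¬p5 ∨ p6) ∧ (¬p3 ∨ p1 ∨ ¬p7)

Suppose p5 = True.
Unit clause (¬p4) forces p4 = False.
Unit clause (¬p2) forces p2 = False.
Unit clause (p1) forces p1 = True.
Unit clause (p7) forces p7 = True.
That conflicts with the unit clause (¬p7).
So every satisfying assignment has p5 = False.

False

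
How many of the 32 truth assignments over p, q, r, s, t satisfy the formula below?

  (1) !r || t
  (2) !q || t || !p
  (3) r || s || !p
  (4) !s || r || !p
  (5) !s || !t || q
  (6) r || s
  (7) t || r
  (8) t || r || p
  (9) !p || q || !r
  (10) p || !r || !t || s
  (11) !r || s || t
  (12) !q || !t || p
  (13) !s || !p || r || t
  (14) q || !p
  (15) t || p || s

2

There are 2^5 = 32 truth assignments over (p, q, r, s, t).
Split on p. With p = true, the clauses containing p are satisfied and !p drops from the rest; 2 of the 2^4 = 16 assignments to the other variables satisfy what remains.
With p = false, by the same count on the reduced clause set, 0 assignments work.
(One model: p=T, q=T, r=T, s=F, t=T.)
Total: 2 + 0 = 2.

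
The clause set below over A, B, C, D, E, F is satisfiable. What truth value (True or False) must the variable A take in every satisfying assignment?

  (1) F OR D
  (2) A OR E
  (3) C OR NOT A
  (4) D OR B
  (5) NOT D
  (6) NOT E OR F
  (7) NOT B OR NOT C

Suppose A = true.
From the singleton clause (C), C = true.
From the singleton clause (NOT D), D = false.
From the singleton clause (F), F = true.
From the singleton clause (B), B = true.
Now (NOT B) is unsatisfied and unit — conflict.
So every satisfying assignment has A = False.

False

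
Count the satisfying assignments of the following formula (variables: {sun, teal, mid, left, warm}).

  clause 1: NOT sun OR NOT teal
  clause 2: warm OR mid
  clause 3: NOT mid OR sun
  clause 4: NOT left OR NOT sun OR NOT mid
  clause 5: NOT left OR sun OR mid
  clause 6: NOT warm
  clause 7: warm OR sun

1

There are 2^5 = 32 truth assignments over (sun, teal, mid, left, warm).
Split on teal. With teal = true, the clauses containing teal are satisfied and NOT teal drops from the rest; 0 of the 2^4 = 16 assignments to the other variables satisfy what remains.
With teal = false, by the same count on the reduced clause set, 1 assignment works.
Total: 0 + 1 = 1.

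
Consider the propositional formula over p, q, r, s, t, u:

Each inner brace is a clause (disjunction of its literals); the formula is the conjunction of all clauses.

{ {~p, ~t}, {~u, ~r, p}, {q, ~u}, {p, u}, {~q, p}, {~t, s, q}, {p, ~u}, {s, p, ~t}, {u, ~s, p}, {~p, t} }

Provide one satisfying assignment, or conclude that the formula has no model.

Try p = 0.
Unit clause (u) forces u = 1.
That conflicts with the unit clause (~u).
Backtrack on p: now try p = 1.
Unit clause (~t) forces t = 0.
That conflicts with the unit clause (t).
Either choice for p ends in contradiction.

UNSATISFIABLE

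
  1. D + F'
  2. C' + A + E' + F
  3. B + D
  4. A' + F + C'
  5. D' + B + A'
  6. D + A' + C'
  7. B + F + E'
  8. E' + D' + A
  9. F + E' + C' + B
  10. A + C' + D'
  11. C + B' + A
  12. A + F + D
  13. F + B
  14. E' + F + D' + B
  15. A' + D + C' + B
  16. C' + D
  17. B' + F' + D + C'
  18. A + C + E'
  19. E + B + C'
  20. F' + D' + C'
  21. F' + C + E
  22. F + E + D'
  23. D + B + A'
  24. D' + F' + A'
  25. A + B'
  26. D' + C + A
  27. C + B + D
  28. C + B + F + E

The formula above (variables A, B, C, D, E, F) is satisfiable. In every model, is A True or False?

Suppose A = 0.
(B') alone gives B = 0.
(D) alone gives D = 1.
(E') alone gives E = 0.
(C') alone gives C = 0.
Now (C) is unsatisfied and unit — conflict.
So every satisfying assignment has A = True.

True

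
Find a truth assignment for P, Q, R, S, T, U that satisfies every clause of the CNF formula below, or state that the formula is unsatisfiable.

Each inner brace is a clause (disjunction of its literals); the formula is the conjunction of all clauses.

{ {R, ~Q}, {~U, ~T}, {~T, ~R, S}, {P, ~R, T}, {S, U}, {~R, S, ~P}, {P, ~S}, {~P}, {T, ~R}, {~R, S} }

P: 0; Q: 0; R: 0; S: 0; T: 0; U: 1

The clause (~P) is unit, so P = 0.
The clause (~S) is unit, so S = 0.
The clause (U) is unit, so U = 1.
The clause (~T) is unit, so T = 0.
The clause (~R) is unit, so R = 0.
The clause (~Q) is unit, so Q = 0.
All clauses are satisfied.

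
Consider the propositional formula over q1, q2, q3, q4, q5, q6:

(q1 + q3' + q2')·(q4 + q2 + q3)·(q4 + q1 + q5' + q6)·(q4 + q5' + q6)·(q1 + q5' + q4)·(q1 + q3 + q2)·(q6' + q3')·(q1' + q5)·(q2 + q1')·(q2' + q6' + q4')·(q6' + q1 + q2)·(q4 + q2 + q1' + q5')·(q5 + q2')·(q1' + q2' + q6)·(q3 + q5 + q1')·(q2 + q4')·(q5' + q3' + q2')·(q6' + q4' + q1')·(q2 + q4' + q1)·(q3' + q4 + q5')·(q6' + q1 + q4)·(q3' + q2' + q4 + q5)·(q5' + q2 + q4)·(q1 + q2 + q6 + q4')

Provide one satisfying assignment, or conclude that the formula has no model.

Try q6 = 0.
Try q4 = 0.
(q5') alone gives q5 = 0.
(q1') alone gives q1 = 0.
(q2') alone gives q2 = 0.
(q3) alone gives q3 = 1.
Every clause now holds.

q1: 0, q2: 0, q3: 1, q4: 0, q5: 0, q6: 0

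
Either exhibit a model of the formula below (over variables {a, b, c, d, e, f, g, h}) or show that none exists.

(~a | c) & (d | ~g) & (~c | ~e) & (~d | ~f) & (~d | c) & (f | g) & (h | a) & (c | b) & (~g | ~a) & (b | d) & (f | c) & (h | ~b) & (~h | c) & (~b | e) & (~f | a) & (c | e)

a=0, b=0, c=1, d=1, e=0, f=0, g=1, h=1

Branch on a: set a = 0.
From the singleton clause (h), h = 1.
From the singleton clause (c), c = 1.
From the singleton clause (~e), e = 0.
From the singleton clause (~b), b = 0.
From the singleton clause (d), d = 1.
From the singleton clause (~f), f = 0.
From the singleton clause (g), g = 1.
Every clause now holds.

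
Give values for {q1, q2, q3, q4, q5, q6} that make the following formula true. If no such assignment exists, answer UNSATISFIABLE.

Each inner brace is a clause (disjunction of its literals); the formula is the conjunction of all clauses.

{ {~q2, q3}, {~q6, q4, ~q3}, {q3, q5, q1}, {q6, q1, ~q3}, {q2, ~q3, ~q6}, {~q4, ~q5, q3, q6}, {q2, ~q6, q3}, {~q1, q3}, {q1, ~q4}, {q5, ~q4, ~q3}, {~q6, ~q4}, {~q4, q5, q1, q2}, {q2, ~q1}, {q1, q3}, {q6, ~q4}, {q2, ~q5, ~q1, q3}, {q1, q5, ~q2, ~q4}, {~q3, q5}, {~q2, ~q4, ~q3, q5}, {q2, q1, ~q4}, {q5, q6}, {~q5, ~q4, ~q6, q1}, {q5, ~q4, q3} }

q1: 1; q2: 1; q3: 1; q4: 0; q5: 1; q6: 0

Branch on q2: set q2 = 1.
The clause (q3) is unit, so q3 = 1.
The clause (q5) is unit, so q5 = 1.
Branch on q6: set q6 = 0.
The clause (q1) is unit, so q1 = 1.
The clause (~q4) is unit, so q4 = 0.
Every clause now holds.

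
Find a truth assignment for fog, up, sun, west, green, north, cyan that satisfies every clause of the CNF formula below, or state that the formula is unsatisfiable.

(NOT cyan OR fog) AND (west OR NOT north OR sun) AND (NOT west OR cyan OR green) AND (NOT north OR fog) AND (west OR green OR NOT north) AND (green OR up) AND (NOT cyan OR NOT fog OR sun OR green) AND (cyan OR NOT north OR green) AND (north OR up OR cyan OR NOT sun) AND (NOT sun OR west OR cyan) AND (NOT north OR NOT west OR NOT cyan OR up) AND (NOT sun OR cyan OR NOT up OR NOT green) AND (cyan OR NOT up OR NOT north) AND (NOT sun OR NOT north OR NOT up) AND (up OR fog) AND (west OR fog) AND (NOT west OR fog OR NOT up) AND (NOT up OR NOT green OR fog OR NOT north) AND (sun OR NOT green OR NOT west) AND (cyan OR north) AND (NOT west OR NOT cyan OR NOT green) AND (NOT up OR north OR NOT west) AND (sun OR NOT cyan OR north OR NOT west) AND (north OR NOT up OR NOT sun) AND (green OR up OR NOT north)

Branch on cyan: set cyan = true.
Unit clause (fog) forces fog = true.
Branch on green: set green = true.
Unit clause (NOT west) forces west = false.
Branch on north: set north = false.
Branch on up: set up = false.
No clause remains; sun is free.

fog: true; up: false; sun: false; west: false; green: true; north: false; cyan: true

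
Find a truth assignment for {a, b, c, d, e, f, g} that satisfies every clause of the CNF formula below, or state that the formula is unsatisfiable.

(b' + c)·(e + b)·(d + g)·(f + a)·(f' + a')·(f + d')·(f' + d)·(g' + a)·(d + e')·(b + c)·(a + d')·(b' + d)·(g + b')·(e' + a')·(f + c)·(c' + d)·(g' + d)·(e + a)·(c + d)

Try b = 0.
(e) alone gives e = 1.
(d) alone gives d = 1.
(f) alone gives f = 1.
(a') alone gives a = 0.
But (a) is also a unit clause — contradiction.
That branch fails; take b = 1 instead.
(c) alone gives c = 1.
(d) alone gives d = 1.
(f) alone gives f = 1.
(a') alone gives a = 0.
But (a) is also a unit clause — contradiction.
Neither b = 1 nor b = 0 works.

UNSATISFIABLE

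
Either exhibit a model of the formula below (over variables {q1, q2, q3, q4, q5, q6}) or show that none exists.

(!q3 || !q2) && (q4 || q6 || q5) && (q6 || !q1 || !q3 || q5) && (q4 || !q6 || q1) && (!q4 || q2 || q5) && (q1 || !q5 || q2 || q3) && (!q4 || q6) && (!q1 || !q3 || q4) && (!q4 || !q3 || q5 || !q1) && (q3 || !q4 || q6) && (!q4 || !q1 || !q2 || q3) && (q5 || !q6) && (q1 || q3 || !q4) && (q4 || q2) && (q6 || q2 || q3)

q1=false; q2=true; q3=false; q4=false; q5=true; q6=false

Branch on q3: set q3 = false.
Branch on q4: set q4 = false.
From the singleton clause (q2), q2 = true.
Branch on q6: set q6 = false.
From the singleton clause (q5), q5 = true.
No clause remains; q1 is free.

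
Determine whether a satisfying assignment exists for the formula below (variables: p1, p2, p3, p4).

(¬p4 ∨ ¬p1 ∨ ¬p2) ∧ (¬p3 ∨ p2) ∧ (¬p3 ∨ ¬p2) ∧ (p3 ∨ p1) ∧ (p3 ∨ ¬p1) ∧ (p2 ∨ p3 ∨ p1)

No, unsatisfiable

Case p3 = False:
(p1) alone gives p1 = True.
But (¬p1) is also a unit clause — contradiction.
Undo p3 and try p3 = True.
(p2) alone gives p2 = True.
But (¬p2) is also a unit clause — contradiction.
Either choice for p3 ends in contradiction.
No assignment satisfies every clause.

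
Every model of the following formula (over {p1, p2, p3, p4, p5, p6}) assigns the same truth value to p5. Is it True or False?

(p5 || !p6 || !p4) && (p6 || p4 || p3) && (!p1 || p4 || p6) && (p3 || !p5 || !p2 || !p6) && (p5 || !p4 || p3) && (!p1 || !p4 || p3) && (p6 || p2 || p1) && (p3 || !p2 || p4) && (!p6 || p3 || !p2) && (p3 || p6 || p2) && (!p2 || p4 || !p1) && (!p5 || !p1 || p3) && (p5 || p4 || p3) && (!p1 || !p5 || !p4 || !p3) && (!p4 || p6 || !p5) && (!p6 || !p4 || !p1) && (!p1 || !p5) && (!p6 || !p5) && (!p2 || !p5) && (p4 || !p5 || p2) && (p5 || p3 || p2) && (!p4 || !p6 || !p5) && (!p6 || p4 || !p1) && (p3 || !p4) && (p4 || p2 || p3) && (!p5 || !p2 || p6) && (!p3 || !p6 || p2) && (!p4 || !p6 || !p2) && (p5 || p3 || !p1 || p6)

Suppose p5 = true.
The clause (!p1) is unit, so p1 = false.
The clause (!p6) is unit, so p6 = false.
The clause (p2) is unit, so p2 = true.
That conflicts with the unit clause (!p2).
So every satisfying assignment has p5 = False.

False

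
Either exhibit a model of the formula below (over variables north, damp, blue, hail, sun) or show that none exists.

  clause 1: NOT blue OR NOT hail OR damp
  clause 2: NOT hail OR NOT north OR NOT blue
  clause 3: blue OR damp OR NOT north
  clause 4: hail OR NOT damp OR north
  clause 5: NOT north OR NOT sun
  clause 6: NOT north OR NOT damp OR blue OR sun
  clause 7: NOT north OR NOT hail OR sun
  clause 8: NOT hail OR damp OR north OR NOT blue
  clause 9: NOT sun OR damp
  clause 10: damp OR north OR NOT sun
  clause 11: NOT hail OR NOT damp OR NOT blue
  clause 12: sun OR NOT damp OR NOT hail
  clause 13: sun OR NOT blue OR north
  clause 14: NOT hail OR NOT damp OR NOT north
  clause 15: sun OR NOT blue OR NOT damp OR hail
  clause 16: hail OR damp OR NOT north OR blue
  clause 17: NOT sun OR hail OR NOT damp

north ↦ true,  damp ↦ false,  blue ↦ true,  hail ↦ false,  sun ↦ false

Suppose north = true.
(NOT sun) alone gives sun = false.
(NOT hail) alone gives hail = false.
Suppose blue = true.
(NOT damp) alone gives damp = false.
All clauses are satisfied.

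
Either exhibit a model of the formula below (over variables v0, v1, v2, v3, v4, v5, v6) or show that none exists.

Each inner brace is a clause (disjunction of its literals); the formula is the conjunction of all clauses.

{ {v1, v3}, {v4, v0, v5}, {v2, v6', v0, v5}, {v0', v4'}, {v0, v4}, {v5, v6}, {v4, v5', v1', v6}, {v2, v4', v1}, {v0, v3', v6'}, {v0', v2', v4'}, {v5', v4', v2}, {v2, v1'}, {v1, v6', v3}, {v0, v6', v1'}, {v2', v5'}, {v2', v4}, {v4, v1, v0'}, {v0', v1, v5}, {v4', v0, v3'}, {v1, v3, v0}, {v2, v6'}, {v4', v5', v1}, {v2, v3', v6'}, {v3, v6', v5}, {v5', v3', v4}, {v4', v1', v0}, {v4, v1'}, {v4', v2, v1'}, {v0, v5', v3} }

UNSATISFIABLE

Try v1 = 1.
(v2) alone gives v2 = 1.
(v5') alone gives v5 = 0.
(v6) alone gives v6 = 1.
(v0) alone gives v0 = 1.
(v4') alone gives v4 = 0.
That conflicts with the unit clause (v4).
That branch fails; take v1 = 0 instead.
(v3) alone gives v3 = 1.
Try v0 = 0.
(v4) alone gives v4 = 1.
That conflicts with the unit clause (v4').
That branch fails; take v0 = 1 instead.
(v4') alone gives v4 = 0.
That conflicts with the unit clause (v4).
Neither v0 = 1 nor v0 = 0 works.
Neither v1 = 1 nor v1 = 0 works.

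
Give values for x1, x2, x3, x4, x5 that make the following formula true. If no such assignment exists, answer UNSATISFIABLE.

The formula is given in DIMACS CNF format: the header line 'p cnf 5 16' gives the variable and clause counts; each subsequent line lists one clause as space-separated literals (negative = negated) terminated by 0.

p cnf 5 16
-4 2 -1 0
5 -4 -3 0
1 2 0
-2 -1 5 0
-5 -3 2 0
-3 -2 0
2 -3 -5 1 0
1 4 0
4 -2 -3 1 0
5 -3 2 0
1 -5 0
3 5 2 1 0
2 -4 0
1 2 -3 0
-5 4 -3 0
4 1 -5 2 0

Branch on x1: set x1 = True.
Branch on x4: set x4 = False.
Branch on x2: set x2 = False.
Branch on x5: set x5 = True.
Unit clause (¬x3) forces x3 = False.
This assignment satisfies each clause.

x1 ↦ True; x2 ↦ False; x3 ↦ False; x4 ↦ False; x5 ↦ True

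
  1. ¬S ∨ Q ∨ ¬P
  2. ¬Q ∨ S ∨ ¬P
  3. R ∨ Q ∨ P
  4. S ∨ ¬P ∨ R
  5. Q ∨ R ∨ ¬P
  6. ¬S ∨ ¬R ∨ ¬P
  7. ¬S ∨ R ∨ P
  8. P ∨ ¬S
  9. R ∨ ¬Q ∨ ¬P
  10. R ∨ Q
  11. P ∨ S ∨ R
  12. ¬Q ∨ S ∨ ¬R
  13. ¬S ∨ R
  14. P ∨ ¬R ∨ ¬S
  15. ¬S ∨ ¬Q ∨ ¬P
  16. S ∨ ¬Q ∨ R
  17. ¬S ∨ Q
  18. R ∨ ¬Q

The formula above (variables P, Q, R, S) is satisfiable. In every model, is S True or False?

Suppose S = True.
The clause (P) is unit, so P = True.
The clause (Q) is unit, so Q = True.
But (¬Q) is also a unit clause — contradiction.
So every satisfying assignment has S = False.

False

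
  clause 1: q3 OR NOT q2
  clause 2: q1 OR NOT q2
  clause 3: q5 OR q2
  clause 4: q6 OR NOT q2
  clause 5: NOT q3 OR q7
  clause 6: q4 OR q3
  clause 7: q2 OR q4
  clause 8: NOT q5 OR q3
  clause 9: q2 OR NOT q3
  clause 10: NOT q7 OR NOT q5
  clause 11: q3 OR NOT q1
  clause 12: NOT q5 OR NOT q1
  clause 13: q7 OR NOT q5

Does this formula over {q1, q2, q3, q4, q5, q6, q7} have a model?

Branch on q3: set q3 = true.
From the singleton clause (q7), q7 = true.
From the singleton clause (q2), q2 = true.
From the singleton clause (q1), q1 = true.
From the singleton clause (q6), q6 = true.
From the singleton clause (NOT q5), q5 = false.
Every clause is now satisfied; q4 is unconstrained.
A satisfying assignment: q1 ↦ true; q2 ↦ true; q3 ↦ true; q4 ↦ false; q5 ↦ false; q6 ↦ true; q7 ↦ true.

Yes, satisfiable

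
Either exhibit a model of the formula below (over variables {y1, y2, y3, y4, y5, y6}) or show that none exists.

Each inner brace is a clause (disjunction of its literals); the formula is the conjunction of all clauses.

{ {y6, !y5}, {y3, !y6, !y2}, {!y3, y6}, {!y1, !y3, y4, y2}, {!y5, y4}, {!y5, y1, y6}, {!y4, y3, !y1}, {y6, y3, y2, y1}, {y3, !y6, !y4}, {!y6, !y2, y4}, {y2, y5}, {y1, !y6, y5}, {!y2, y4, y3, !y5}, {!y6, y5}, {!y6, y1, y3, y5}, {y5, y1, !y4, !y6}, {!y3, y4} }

Suppose y6 = false.
(!y5) alone gives y5 = false.
(!y3) alone gives y3 = false.
(y2) alone gives y2 = true.
Suppose y4 = false.
Every clause is now satisfied; y1 is unconstrained.

y1 ↦ true, y2 ↦ true, y3 ↦ false, y4 ↦ false, y5 ↦ false, y6 ↦ false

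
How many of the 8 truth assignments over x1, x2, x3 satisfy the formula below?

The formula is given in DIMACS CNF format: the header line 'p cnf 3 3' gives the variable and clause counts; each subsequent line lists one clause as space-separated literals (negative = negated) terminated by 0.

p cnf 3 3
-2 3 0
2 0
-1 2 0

2

There are 2^3 = 8 truth assignments over (x1, x2, x3).
Check each against the 3 clauses (columns in the order x1, x2, x3):
  F F F  ✗ fails (x2)
  F F T  ✗ fails (x2)
  F T F  ✗ fails (¬x2 ∨ x3)
  F T T  ✓ satisfies all
  T F F  ✗ fails (x2)
  T F T  ✗ fails (x2)
  T T F  ✗ fails (¬x2 ∨ x3)
  T T T  ✓ satisfies all
2 of the 8 rows are models.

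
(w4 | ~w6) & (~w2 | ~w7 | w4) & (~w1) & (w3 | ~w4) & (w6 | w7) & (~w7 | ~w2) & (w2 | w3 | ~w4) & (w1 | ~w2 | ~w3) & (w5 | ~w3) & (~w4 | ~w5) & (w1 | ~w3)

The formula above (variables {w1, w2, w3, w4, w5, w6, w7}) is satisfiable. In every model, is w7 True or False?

True

Suppose w7 = 0.
(~w1) alone gives w1 = 0.
(w6) alone gives w6 = 1.
(w4) alone gives w4 = 1.
(w3) alone gives w3 = 1.
That conflicts with the unit clause (~w3).
So every satisfying assignment has w7 = True.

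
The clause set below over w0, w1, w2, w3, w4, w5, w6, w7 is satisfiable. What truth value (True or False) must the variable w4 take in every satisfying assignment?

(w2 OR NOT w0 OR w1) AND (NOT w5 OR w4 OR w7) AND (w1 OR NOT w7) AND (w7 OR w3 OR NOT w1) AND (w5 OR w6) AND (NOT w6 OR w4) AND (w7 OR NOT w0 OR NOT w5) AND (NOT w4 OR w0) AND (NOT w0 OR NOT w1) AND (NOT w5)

True

Suppose w4 = false.
The clause (NOT w6) is unit, so w6 = false.
The clause (w5) is unit, so w5 = true.
But (NOT w5) is also a unit clause — contradiction.
So every satisfying assignment has w4 = True.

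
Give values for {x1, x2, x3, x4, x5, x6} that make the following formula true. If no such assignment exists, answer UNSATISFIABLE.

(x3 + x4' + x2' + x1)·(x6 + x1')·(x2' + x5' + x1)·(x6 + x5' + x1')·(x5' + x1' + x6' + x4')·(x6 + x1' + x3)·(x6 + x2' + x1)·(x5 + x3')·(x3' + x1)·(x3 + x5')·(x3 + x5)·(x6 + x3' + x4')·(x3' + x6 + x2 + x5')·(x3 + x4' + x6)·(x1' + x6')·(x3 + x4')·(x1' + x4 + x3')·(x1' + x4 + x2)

Try x6 = 1.
Unit clause (x1') forces x1 = 0.
Unit clause (x3') forces x3 = 0.
Unit clause (x5') forces x5 = 0.
That conflicts with the unit clause (x5).
Backtrack on x6: now try x6 = 0.
Unit clause (x1') forces x1 = 0.
Unit clause (x2') forces x2 = 0.
Unit clause (x3') forces x3 = 0.
Unit clause (x5') forces x5 = 0.
That conflicts with the unit clause (x5).
Neither x6 = 1 nor x6 = 0 works.

UNSATISFIABLE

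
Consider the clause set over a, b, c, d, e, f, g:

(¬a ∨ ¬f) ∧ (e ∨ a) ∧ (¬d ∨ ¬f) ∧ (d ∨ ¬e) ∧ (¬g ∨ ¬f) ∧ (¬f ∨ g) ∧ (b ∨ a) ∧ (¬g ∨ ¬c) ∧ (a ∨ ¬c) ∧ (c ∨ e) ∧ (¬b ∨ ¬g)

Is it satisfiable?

Yes

Try a = True.
(¬f) alone gives f = False.
Try d = True.
Try g = False.
Try c = True.
All clauses hold; b, e can take either value.
A satisfying assignment: a: True; b: False; c: True; d: True; e: False; f: False; g: False.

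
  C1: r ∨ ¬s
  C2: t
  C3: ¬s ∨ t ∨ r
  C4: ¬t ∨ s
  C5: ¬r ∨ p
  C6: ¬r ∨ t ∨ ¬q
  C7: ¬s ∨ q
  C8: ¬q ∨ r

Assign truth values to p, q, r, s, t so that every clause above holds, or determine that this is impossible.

p ↦ True; q ↦ True; r ↦ True; s ↦ True; t ↦ True

Unit clause (t) forces t = True.
Unit clause (s) forces s = True.
Unit clause (r) forces r = True.
Unit clause (p) forces p = True.
Unit clause (q) forces q = True.
This assignment satisfies each clause.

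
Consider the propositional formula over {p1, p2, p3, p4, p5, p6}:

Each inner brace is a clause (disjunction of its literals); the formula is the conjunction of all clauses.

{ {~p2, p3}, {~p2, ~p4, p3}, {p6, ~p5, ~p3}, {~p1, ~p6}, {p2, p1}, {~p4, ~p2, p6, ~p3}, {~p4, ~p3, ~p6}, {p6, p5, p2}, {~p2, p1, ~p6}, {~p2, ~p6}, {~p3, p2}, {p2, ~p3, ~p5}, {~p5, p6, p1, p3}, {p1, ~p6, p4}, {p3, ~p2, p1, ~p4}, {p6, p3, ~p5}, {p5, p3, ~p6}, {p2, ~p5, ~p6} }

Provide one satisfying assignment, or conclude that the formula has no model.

Suppose p2 = 1.
From the singleton clause (p3), p3 = 1.
From the singleton clause (~p6), p6 = 0.
From the singleton clause (~p5), p5 = 0.
From the singleton clause (~p4), p4 = 0.
No clause remains; p1 is free.

p1 ↦ 0; p2 ↦ 1; p3 ↦ 1; p4 ↦ 0; p5 ↦ 0; p6 ↦ 0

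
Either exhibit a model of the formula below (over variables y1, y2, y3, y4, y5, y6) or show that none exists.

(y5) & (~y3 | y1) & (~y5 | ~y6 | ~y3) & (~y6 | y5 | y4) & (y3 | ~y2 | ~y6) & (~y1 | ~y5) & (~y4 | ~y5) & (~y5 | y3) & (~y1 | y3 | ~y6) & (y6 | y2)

From the singleton clause (y5), y5 = 1.
From the singleton clause (~y1), y1 = 0.
From the singleton clause (~y3), y3 = 0.
But (y3) is also a unit clause — contradiction.

UNSATISFIABLE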